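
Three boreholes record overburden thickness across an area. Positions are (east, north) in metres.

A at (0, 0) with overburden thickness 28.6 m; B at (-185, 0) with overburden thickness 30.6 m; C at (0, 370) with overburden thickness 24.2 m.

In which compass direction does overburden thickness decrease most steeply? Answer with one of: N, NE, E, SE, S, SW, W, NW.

NE

∂d/∂x = (30.6 − 28.6) / (-185 − 0) = -0.01081
∂d/∂y = (24.2 − 28.6) / (370 − 0) = -0.01189
Steepest decrease is along −∇f = (+0.01081 E, +0.01189 N) → northeast.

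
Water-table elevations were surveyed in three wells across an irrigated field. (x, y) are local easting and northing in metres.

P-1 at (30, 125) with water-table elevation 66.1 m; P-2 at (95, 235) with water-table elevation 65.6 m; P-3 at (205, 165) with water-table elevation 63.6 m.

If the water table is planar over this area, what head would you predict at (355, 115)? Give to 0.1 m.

With h = a·x + b·y + c and P-1 as origin, the differences give:
  65·a + 110·b = -0.5
  175·a + 40·b = -2.5
Eliminate b (×40 and ×110, subtract): -16650·a = 255.00 → a = ∂h/∂x = -0.01532
Back-substitute: b = ∂h/∂y = +0.004505.
h(355, 115) = 66.1 + (-0.01532)·(325) + (+0.004505)·(-10) = 66.1 -4.977 -0.045 = 61.077 m.

61.1 m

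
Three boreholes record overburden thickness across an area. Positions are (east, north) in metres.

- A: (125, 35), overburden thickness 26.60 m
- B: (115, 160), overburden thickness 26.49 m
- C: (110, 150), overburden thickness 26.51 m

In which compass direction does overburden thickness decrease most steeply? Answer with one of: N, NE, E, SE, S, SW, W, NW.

Taking A as reference: B−A = (-10, 125, -0.11); C−A = (-15, 115, -0.09).
Determinant of the coordinate differences = (-10)·115 − (-15)·125 = 725.
∂d/∂x = [(-0.11)·115 − (-0.09)·125] / 725 = -0.001931
∂d/∂y = [(-10)·(-0.09) − (-15)·(-0.11)] / 725 = -0.001034
Steepest decrease is along −∇f = (+0.001931 E, +0.001034 N) → northeast.

NE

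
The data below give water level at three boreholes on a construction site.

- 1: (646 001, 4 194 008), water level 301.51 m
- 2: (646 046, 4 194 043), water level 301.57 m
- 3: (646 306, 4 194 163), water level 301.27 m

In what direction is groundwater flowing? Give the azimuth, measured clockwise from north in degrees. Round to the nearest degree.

149°

With h = a·x + b·y + c and 1 as origin, the differences give:
  45·a + 35·b = +0.06
  305·a + 155·b = -0.24
Eliminate b (×155 and ×35, subtract): -3700·a = 17.700 → a = ∂h/∂x = -0.004784
Back-substitute: b = ∂h/∂y = +0.007865.
Flow direction (−∇h) has components (+0.004784 E, -0.007865 N).
Azimuth = atan2(E, N) = atan2(+0.004784, -0.007865) = 148.7° ≈ 149°.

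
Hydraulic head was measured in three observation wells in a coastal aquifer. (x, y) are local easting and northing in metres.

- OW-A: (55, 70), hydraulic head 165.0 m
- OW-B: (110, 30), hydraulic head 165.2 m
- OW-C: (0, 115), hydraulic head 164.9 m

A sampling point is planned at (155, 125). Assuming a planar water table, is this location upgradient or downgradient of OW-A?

With h = a·x + b·y + c and OW-A as origin, the differences give:
  55·a + (-40)·b = +0.2
  (-55)·a + 45·b = -0.1
Eliminate b (×45 and ×(-40), subtract): 275·a = 5.00 → a = ∂h/∂x = +0.01818
Back-substitute: b = ∂h/∂y = +0.02000.
Head at (155, 125) = 165.0 + (+0.01818)·(100) + (+0.02000)·(55) = 167.92 m.
That is higher than the 165.0 m at OW-A, so the point is upgradient.

upgradient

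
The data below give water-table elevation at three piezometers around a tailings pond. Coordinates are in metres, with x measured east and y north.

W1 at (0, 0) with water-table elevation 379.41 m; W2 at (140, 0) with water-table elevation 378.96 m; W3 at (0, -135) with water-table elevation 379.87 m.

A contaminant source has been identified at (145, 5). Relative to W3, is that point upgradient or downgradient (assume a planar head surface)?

downgradient

∂h/∂x = (378.96 − 379.41) / (140 − 0) = -0.003214
∂h/∂y = (379.87 − 379.41) / (-135 − 0) = -0.003407
Head at (145, 5) = 379.41 + (-0.003214)·(145) + (-0.003407)·(5) = 378.93 m.
That is lower than the 379.87 m at W3, so the point is downgradient.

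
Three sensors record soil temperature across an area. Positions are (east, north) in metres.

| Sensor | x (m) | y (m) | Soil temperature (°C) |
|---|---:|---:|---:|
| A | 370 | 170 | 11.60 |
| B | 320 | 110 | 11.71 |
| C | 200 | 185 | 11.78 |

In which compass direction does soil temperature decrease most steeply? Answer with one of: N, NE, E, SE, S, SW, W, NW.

NE

Taking A as reference: B−A = (-50, -60, +0.11); C−A = (-170, 15, +0.18).
Solve a·Δx + b·Δy = ΔT: det = (-50)·15 − (-170)·(-60) = -10950.
∂T/∂x = [(+0.11)·15 − (+0.18)·(-60)] / -10950 = -0.001137
∂T/∂y = [(-50)·(+0.18) − (-170)·(+0.11)] / -10950 = -0.0008858
Steepest decrease is along −∇f = (+0.001137 E, +0.0008858 N) → northeast.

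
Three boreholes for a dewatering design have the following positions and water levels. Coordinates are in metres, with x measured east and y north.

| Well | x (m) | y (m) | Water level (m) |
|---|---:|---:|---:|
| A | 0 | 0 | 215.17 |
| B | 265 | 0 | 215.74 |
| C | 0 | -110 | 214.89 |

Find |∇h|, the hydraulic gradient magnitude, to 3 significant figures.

0.00333

∂h/∂x = (215.74 − 215.17) / (265 − 0) = +0.002151
∂h/∂y = (214.89 − 215.17) / (-110 − 0) = +0.002545
|∇h| = √(0.002151² + 0.002545²) = 0.003332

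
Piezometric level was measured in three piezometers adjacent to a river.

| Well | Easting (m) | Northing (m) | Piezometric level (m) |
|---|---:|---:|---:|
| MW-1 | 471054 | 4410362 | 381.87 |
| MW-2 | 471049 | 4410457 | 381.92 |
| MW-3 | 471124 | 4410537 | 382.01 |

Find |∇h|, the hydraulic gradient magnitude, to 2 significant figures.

0.00082

Taking MW-1 as reference: MW-2−MW-1 = (-5, 95, +0.05); MW-3−MW-1 = (70, 175, +0.14).
Determinant of the coordinate differences = (-5)·175 − 70·95 = -7525.
∂h/∂x = [(+0.05)·175 − (+0.14)·95] / -7525 = +0.0006047
∂h/∂y = [(-5)·(+0.14) − 70·(+0.05)] / -7525 = +0.0005581
|∇h| = √(0.0006047² + 0.0005581²) = 0.0008229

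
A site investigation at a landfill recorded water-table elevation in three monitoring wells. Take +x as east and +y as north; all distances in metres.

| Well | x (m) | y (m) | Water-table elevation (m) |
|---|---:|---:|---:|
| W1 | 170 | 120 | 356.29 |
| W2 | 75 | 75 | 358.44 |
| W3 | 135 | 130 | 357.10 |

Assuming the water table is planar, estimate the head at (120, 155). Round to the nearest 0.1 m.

357.5 m

With h = a·x + b·y + c and W1 as origin, the differences give:
  (-95)·a + (-45)·b = +2.15
  (-35)·a + 10·b = +0.81
Eliminate b (×10 and ×(-45), subtract): -2525·a = 57.950 → a = ∂h/∂x = -0.02295
Back-substitute: b = ∂h/∂y = +0.0006733.
h(120, 155) = 356.29 + (-0.02295)·(-50) + (+0.0006733)·(35) = 356.29 +1.148 +0.024 = 357.461 m.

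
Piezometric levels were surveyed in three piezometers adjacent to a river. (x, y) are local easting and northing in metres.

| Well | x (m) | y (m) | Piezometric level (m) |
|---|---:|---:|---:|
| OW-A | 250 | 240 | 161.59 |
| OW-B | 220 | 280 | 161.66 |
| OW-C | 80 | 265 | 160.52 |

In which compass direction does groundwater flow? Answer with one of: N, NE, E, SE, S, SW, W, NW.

Taking OW-A as reference: OW-B−OW-A = (-30, 40, +0.07); OW-C−OW-A = (-170, 25, -1.07).
Solve a·Δx + b·Δy = Δh: det = (-30)·25 − (-170)·40 = 6050.
∂h/∂x = [(+0.07)·25 − (-1.07)·40] / 6050 = +0.007364
∂h/∂y = [(-30)·(-1.07) − (-170)·(+0.07)] / 6050 = +0.007273
Flow = −∇h = (-0.007364 east, -0.007273 north), which points southwest.

SW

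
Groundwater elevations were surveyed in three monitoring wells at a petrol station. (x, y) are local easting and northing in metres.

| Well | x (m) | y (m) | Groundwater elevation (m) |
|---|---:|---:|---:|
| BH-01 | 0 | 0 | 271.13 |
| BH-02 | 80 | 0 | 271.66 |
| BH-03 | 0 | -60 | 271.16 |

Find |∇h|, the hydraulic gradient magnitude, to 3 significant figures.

∂h/∂x = (271.66 − 271.13) / (80 − 0) = +0.006625
∂h/∂y = (271.16 − 271.13) / (-60 − 0) = -0.0005000
|∇h| = √(0.006625² + -0.0005000²) = 0.006644

0.00664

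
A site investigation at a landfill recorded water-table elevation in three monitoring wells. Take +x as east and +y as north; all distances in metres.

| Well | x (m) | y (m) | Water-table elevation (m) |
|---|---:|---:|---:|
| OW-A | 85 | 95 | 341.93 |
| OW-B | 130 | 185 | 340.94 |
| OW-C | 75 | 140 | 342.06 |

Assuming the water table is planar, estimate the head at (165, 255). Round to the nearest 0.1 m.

With h = a·x + b·y + c and OW-A as origin, the differences give:
  45·a + 90·b = -0.99
  (-10)·a + 45·b = +0.13
Eliminate b (×45 and ×90, subtract): 2925·a = -56.250 → a = ∂h/∂x = -0.01923
Back-substitute: b = ∂h/∂y = -0.001385.
h(165, 255) = 341.93 + (-0.01923)·(80) + (-0.001385)·(160) = 341.93 -1.538 -0.222 = 340.170 m.

340.2 m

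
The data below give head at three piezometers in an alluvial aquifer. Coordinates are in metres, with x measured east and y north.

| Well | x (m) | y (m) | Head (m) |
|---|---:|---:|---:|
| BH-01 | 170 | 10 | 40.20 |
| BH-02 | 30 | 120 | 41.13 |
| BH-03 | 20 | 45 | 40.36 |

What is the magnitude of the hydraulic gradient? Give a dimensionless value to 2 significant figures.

0.010

Differences from BH-01: to BH-02 (Δx, Δy, Δh) = (-140, 110, +0.93); to BH-03 = (-150, 35, +0.16).
Determinant of the coordinate differences = (-140)·35 − (-150)·110 = 11600.
∂h/∂x = [(+0.93)·35 − (+0.16)·110] / 11600 = +0.001289
∂h/∂y = [(-140)·(+0.16) − (-150)·(+0.93)] / 11600 = +0.01009
|∇h| = √(0.001289² + 0.01009²) = 0.01017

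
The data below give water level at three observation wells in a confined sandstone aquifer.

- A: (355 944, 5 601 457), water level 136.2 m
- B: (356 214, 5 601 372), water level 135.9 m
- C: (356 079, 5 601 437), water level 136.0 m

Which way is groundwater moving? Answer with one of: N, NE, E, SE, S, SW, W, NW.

NE

Taking A as reference: B−A = (270, -85, -0.3); C−A = (135, -20, -0.2).
Solve a·Δx + b·Δy = Δh: det = 270·(-20) − 135·(-85) = 6075.
∂h/∂x = [(-0.3)·(-20) − (-0.2)·(-85)] / 6075 = -0.001811
∂h/∂y = [270·(-0.2) − 135·(-0.3)] / 6075 = -0.002222
Flow = −∇h = (+0.001811 east, +0.002222 north), which points northeast.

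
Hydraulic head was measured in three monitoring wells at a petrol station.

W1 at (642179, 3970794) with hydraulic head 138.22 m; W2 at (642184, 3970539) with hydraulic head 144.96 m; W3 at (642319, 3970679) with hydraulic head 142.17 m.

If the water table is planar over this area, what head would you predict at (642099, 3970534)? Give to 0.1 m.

Differences from W1: to W2 (Δx, Δy, Δh) = (5, -255, +6.74); to W3 = (140, -115, +3.95).
Determinant of the coordinate differences = 5·(-115) − 140·(-255) = 35125.
∂h/∂x = [(+6.74)·(-115) − (+3.95)·(-255)] / 35125 = +0.006609
∂h/∂y = [5·(+3.95) − 140·(+6.74)] / 35125 = -0.02630
h(642099, 3970534) = 138.22 + (+0.006609)·(-80) + (-0.02630)·(-260) = 138.22 -0.529 +6.838 = 144.530 m.

144.5 m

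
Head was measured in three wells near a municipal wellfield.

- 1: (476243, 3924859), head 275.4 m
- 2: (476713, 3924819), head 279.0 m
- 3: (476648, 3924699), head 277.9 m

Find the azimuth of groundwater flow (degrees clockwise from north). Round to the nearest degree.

With h = a·x + b·y + c and 1 as origin, the differences give:
  470·a + (-40)·b = +3.6
  405·a + (-160)·b = +2.5
Eliminate b (×(-160) and ×(-40), subtract): -59000·a = -476.00 → a = ∂h/∂x = +0.008068
Back-substitute: b = ∂h/∂y = +0.004797.
Flow direction (−∇h) has components (-0.008068 E, -0.004797 N).
Azimuth = atan2(E, N) = atan2(-0.008068, -0.004797) = 239.3° ≈ 239°.

239°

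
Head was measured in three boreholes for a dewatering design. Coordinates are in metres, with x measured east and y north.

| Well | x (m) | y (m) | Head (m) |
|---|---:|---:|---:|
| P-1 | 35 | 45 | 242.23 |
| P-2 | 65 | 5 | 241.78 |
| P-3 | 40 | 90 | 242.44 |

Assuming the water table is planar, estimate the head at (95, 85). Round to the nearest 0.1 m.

Differences from P-1: to P-2 (Δx, Δy, Δh) = (30, -40, -0.45); to P-3 = (5, 45, +0.21).
Determinant of the coordinate differences = 30·45 − 5·(-40) = 1550.
∂h/∂x = [(-0.45)·45 − (+0.21)·(-40)] / 1550 = -0.007645
∂h/∂y = [30·(+0.21) − 5·(-0.45)] / 1550 = +0.005516
h(95, 85) = 242.23 + (-0.007645)·(60) + (+0.005516)·(40) = 242.23 -0.459 +0.221 = 241.992 m.

242.0 m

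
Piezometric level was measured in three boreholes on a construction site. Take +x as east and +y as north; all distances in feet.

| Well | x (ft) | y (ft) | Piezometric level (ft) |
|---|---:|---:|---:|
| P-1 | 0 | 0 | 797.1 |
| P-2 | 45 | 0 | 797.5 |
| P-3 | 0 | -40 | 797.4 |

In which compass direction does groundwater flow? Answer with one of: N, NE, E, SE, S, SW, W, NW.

NW

∂h/∂x = (797.5 − 797.1) / (45 − 0) = +0.008889
∂h/∂y = (797.4 − 797.1) / (-40 − 0) = -0.007500
Flow = −∇h = (-0.008889 east, +0.007500 north), which points northwest.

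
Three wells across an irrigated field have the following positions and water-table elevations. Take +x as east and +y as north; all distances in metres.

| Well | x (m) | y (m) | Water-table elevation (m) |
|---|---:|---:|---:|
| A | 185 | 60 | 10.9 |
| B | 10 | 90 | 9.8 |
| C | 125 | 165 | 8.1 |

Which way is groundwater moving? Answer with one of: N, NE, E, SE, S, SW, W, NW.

Differences from A: to B (Δx, Δy, Δh) = (-175, 30, -1.1); to C = (-60, 105, -2.8).
Solve a·Δx + b·Δy = Δh: det = (-175)·105 − (-60)·30 = -16575.
∂h/∂x = [(-1.1)·105 − (-2.8)·30] / -16575 = +0.001900
∂h/∂y = [(-175)·(-2.8) − (-60)·(-1.1)] / -16575 = -0.02558
Flow = −∇h = (-0.001900 east, +0.02558 north), which points north.

N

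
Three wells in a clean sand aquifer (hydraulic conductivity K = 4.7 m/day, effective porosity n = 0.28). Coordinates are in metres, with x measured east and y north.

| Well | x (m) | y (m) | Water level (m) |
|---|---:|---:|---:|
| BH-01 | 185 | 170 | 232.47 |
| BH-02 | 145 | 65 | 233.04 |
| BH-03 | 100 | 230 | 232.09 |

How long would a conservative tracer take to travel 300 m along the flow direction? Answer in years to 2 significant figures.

8.7 years

Differences from BH-01: to BH-02 (Δx, Δy, Δh) = (-40, -105, +0.57); to BH-03 = (-85, 60, -0.38).
Solve a·Δx + b·Δy = Δh: det = (-40)·60 − (-85)·(-105) = -11325.
∂h/∂x = [(+0.57)·60 − (-0.38)·(-105)] / -11325 = +0.0005033
∂h/∂y = [(-40)·(-0.38) − (-85)·(+0.57)] / -11325 = -0.005620
|∇h| = √(0.0005033² + -0.005620²) = 0.005642
Seepage velocity v = K·i/n = 4.7 × 0.005642 / 0.28 = 0.0947 m/day.
t = 300 / 0.0947 = 3168 days = 8.67 years.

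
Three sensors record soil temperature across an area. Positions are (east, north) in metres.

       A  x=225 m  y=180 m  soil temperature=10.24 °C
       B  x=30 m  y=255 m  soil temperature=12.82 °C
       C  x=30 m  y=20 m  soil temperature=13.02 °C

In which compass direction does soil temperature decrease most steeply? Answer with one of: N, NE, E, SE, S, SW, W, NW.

Three-point gradient (reference A): Δ to B = (-195, 75, +2.58), Δ to C = (-195, -160, +2.78).
∂T/∂x = -0.01356, ∂T/∂y = -0.0008511 (det = 45825).
Steepest decrease is along −∇f = (+0.01356 E, +0.0008511 N) → east.

E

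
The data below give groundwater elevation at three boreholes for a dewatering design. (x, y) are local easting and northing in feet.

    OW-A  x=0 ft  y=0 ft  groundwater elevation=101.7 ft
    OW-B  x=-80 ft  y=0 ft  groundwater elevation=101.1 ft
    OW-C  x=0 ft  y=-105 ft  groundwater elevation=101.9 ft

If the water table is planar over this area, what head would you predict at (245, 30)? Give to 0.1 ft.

103.5 ft

∂h/∂x = (101.1 − 101.7) / (-80 − 0) = +0.007500
∂h/∂y = (101.9 − 101.7) / (-105 − 0) = -0.001905
h(245, 30) = 101.7 + (+0.007500)·(245) + (-0.001905)·(30) = 101.7 +1.838 -0.057 = 103.480 ft.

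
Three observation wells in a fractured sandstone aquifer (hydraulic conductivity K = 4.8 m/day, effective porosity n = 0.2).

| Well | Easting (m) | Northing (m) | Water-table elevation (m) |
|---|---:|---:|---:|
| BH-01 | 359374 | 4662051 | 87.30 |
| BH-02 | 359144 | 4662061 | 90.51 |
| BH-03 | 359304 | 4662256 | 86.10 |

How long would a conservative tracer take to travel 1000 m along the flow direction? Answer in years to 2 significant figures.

With h = a·x + b·y + c and BH-01 as origin, the differences give:
  (-230)·a + 10·b = +3.21
  (-70)·a + 205·b = -1.20
Eliminate b (×205 and ×10, subtract): -46450·a = 670.050 → a = ∂h/∂x = -0.01443
Back-substitute: b = ∂h/∂y = -0.01078.
|∇h| = √(-0.01443² + -0.01078²) = 0.01801
Seepage velocity v = K·i/n = 4.8 × 0.01801 / 0.2 = 0.4322 m/day.
t = 1000 / 0.4322 = 2314 days = 6.34 years.

6.3 years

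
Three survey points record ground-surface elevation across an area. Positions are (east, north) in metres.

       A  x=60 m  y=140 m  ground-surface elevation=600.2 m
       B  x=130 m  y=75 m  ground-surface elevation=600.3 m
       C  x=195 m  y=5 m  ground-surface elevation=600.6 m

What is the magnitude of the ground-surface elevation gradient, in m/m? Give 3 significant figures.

0.0284 m/m

Differences from A: to B (Δx, Δy, Δh) = (70, -65, +0.1); to C = (135, -135, +0.4).
Determinant of the coordinate differences = 70·(-135) − 135·(-65) = -675.
∂z/∂x = [(+0.1)·(-135) − (+0.4)·(-65)] / -675 = -0.01852
∂z/∂y = [70·(+0.4) − 135·(+0.1)] / -675 = -0.02148
|∇f| = √(-0.01852² + -0.02148²) = 0.02836 m/m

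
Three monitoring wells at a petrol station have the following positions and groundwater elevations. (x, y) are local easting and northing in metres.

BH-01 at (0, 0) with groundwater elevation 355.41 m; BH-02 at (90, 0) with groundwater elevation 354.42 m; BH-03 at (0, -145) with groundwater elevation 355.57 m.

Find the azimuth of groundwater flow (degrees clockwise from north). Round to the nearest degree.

∂h/∂x = (354.42 − 355.41) / (90 − 0) = -0.01100
∂h/∂y = (355.57 − 355.41) / (-145 − 0) = -0.001103
Flow direction (−∇h) has components (+0.01100 E, +0.001103 N).
Azimuth = atan2(E, N) = atan2(+0.01100, +0.001103) = 84.3° ≈ 084°.

084°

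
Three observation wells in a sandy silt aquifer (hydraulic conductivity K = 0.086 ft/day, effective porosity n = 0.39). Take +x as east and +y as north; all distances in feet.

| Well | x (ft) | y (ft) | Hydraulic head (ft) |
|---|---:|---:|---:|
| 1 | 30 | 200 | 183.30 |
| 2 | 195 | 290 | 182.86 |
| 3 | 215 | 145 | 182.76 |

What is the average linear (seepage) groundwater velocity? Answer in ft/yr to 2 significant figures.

Differences from 1: to 2 (Δx, Δy, Δh) = (165, 90, -0.44); to 3 = (185, -55, -0.54).
Determinant of the coordinate differences = 165·(-55) − 185·90 = -25725.
∂h/∂x = [(-0.44)·(-55) − (-0.54)·90] / -25725 = -0.002830
∂h/∂y = [165·(-0.54) − 185·(-0.44)] / -25725 = +0.0002993
|∇h| = √(-0.002830² + 0.0002993²) = 0.002846
Seepage velocity v = K·i/n = 0.086 × 0.002846 / 0.39 = 0.0006276 ft/day = 0.2292 ft/yr.

0.23 ft/yr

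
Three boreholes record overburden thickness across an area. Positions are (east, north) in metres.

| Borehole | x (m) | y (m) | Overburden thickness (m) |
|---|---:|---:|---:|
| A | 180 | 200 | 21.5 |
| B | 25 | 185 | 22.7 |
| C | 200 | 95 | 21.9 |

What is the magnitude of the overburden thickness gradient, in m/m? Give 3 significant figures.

With d = a·x + b·y + c and A as origin, the differences give:
  (-155)·a + (-15)·b = +1.2
  20·a + (-105)·b = +0.4
Eliminate b (×(-105) and ×(-15), subtract): 16575·a = -120.00 → a = ∂d/∂x = -0.007240
Back-substitute: b = ∂d/∂y = -0.005189.
|∇f| = √(-0.007240² + -0.005189²) = 0.008907 m/m

0.00891 m/m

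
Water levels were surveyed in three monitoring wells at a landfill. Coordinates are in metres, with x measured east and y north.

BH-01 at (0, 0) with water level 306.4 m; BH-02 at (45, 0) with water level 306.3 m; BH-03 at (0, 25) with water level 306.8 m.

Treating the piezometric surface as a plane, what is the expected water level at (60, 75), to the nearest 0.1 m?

307.5 m

∂h/∂x = (306.3 − 306.4) / (45 − 0) = -0.002222
∂h/∂y = (306.8 − 306.4) / (25 − 0) = +0.01600
h(60, 75) = 306.4 + (-0.002222)·(60) + (+0.01600)·(75) = 306.4 -0.133 +1.200 = 307.467 m.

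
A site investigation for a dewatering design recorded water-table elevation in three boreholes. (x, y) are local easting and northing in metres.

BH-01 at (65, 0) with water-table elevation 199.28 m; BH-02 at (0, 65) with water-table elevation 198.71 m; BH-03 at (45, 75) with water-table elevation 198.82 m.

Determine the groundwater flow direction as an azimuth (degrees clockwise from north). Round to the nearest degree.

325°

With h = a·x + b·y + c and BH-01 as origin, the differences give:
  (-65)·a + 65·b = -0.57
  (-20)·a + 75·b = -0.46
Eliminate b (×75 and ×65, subtract): -3575·a = -12.850 → a = ∂h/∂x = +0.003594
Back-substitute: b = ∂h/∂y = -0.005175.
Flow direction (−∇h) has components (-0.003594 E, +0.005175 N).
Azimuth = atan2(E, N) = atan2(-0.003594, +0.005175) = 325.2° ≈ 325°.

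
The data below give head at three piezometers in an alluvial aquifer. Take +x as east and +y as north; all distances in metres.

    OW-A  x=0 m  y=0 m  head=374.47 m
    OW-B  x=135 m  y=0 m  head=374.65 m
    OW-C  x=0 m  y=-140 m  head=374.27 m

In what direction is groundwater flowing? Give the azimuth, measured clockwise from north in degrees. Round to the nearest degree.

∂h/∂x = (374.65 − 374.47) / (135 − 0) = +0.001333
∂h/∂y = (374.27 − 374.47) / (-140 − 0) = +0.001429
Flow direction (−∇h) has components (-0.001333 E, -0.001429 N).
Azimuth = atan2(E, N) = atan2(-0.001333, -0.001429) = 223.0° ≈ 223°.

223°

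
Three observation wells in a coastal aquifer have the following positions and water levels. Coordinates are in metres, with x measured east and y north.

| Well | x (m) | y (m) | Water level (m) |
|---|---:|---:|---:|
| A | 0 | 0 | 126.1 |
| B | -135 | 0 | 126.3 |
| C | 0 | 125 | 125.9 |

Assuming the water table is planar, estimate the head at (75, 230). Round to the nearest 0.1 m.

125.6 m

∂h/∂x = (126.3 − 126.1) / (-135 − 0) = -0.001481
∂h/∂y = (125.9 − 126.1) / (125 − 0) = -0.001600
h(75, 230) = 126.1 + (-0.001481)·(75) + (-0.001600)·(230) = 126.1 -0.111 -0.368 = 125.621 m.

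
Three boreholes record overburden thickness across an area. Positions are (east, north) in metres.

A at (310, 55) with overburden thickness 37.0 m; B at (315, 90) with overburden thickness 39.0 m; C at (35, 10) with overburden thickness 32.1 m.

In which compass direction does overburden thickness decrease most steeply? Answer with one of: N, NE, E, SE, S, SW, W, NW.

Taking A as reference: B−A = (5, 35, +2.0); C−A = (-275, -45, -4.9).
Determinant of the coordinate differences = 5·(-45) − (-275)·35 = 9400.
∂d/∂x = [(+2.0)·(-45) − (-4.9)·35] / 9400 = +0.008670
∂d/∂y = [5·(-4.9) − (-275)·(+2.0)] / 9400 = +0.05590
Steepest decrease is along −∇f = (-0.008670 E, -0.05590 N) → south.

S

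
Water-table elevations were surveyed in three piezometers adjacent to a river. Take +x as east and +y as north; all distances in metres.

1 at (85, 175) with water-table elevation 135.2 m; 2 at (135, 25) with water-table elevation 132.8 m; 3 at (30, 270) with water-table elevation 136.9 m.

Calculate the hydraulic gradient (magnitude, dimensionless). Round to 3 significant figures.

Taking 1 as reference: 2−1 = (50, -150, -2.4); 3−1 = (-55, 95, +1.7).
Determinant of the coordinate differences = 50·95 − (-55)·(-150) = -3500.
∂h/∂x = [(-2.4)·95 − (+1.7)·(-150)] / -3500 = -0.007714
∂h/∂y = [50·(+1.7) − (-55)·(-2.4)] / -3500 = +0.01343
|∇h| = √(-0.007714² + 0.01343²) = 0.01549

0.0155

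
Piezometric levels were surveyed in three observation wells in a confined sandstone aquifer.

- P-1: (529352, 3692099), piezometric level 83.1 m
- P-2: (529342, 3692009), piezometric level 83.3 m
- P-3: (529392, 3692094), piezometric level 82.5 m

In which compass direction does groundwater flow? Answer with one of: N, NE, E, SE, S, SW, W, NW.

Differences from P-1: to P-2 (Δx, Δy, Δh) = (-10, -90, +0.2); to P-3 = (40, -5, -0.6).
Determinant of the coordinate differences = (-10)·(-5) − 40·(-90) = 3650.
∂h/∂x = [(+0.2)·(-5) − (-0.6)·(-90)] / 3650 = -0.01507
∂h/∂y = [(-10)·(-0.6) − 40·(+0.2)] / 3650 = -0.0005479
Flow = −∇h = (+0.01507 east, +0.0005479 north), which points east.

E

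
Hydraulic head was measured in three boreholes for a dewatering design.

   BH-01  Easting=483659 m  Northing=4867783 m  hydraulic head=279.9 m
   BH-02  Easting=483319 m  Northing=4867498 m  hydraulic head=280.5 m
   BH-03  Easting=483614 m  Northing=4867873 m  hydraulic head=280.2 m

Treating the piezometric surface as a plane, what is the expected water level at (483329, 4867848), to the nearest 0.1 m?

Taking BH-01 as reference: BH-02−BH-01 = (-340, -285, +0.6); BH-03−BH-01 = (-45, 90, +0.3).
Determinant of the coordinate differences = (-340)·90 − (-45)·(-285) = -43425.
∂h/∂x = [(+0.6)·90 − (+0.3)·(-285)] / -43425 = -0.003212
∂h/∂y = [(-340)·(+0.3) − (-45)·(+0.6)] / -43425 = +0.001727
h(483329, 4867848) = 279.9 + (-0.003212)·(-330) + (+0.001727)·(65) = 279.9 +1.060 +0.112 = 281.072 m.

281.1 m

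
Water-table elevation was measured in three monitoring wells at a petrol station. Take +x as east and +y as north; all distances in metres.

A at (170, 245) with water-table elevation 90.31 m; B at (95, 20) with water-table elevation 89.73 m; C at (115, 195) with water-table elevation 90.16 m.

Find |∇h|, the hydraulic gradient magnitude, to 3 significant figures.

Taking A as reference: B−A = (-75, -225, -0.58); C−A = (-55, -50, -0.15).
Solve a·Δx + b·Δy = Δh: det = (-75)·(-50) − (-55)·(-225) = -8625.
∂h/∂x = [(-0.58)·(-50) − (-0.15)·(-225)] / -8625 = +0.0005507
∂h/∂y = [(-75)·(-0.15) − (-55)·(-0.58)] / -8625 = +0.002394
|∇h| = √(0.0005507² + 0.002394²) = 0.002457

0.00246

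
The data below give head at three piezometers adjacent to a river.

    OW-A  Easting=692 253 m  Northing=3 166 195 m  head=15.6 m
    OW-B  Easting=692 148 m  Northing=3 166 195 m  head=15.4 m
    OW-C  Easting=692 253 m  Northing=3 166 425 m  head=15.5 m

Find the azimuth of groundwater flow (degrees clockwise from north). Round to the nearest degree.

283°

∂h/∂x = (15.4 − 15.6) / (692148 − 692253) = +0.001905
∂h/∂y = (15.5 − 15.6) / (3166425 − 3166195) = -0.0004348
Flow direction (−∇h) has components (-0.001905 E, +0.0004348 N).
Azimuth = atan2(E, N) = atan2(-0.001905, +0.0004348) = 282.9° ≈ 283°.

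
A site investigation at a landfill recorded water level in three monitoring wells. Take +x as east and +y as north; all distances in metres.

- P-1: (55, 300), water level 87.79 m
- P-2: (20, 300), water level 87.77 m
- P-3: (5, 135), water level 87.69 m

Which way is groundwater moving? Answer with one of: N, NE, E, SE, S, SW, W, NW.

With h = a·x + b·y + c and P-1 as origin, the differences give:
  (-35)·a + 0·b = -0.02
  (-50)·a + (-165)·b = -0.10
Eliminate b (×(-165) and ×0, subtract): 5775·a = 3.300 → a = ∂h/∂x = +0.0005714
Back-substitute: b = ∂h/∂y = +0.0004329.
Flow = −∇h = (-0.0005714 east, -0.0004329 north), which points southwest.

SW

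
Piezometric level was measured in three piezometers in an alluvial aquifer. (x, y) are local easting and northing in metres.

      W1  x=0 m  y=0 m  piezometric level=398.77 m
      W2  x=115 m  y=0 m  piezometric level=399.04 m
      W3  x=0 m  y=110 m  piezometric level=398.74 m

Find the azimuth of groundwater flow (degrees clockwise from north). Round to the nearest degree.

∂h/∂x = (399.04 − 398.77) / (115 − 0) = +0.002348
∂h/∂y = (398.74 − 398.77) / (110 − 0) = -0.0002727
Flow direction (−∇h) has components (-0.002348 E, +0.0002727 N).
Azimuth = atan2(E, N) = atan2(-0.002348, +0.0002727) = 276.6° ≈ 277°.

277°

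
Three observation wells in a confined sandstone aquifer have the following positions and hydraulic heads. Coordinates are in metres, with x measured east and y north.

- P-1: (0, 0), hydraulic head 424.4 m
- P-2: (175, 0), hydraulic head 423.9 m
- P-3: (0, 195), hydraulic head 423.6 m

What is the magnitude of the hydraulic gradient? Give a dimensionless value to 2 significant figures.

0.0050

∂h/∂x = (423.9 − 424.4) / (175 − 0) = -0.002857
∂h/∂y = (423.6 − 424.4) / (195 − 0) = -0.004103
|∇h| = √(-0.002857² + -0.004103²) = 0.005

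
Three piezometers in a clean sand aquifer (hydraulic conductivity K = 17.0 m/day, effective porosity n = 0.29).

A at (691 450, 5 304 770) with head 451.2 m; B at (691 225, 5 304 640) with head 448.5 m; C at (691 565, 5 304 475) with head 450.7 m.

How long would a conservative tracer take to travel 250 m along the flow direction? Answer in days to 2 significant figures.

410 days

Taking A as reference: B−A = (-225, -130, -2.7); C−A = (115, -295, -0.5).
Solve a·Δx + b·Δy = Δh: det = (-225)·(-295) − 115·(-130) = 81325.
∂h/∂x = [(-2.7)·(-295) − (-0.5)·(-130)] / 81325 = +0.008995
∂h/∂y = [(-225)·(-0.5) − 115·(-2.7)] / 81325 = +0.005201
|∇h| = √(0.008995² + 0.005201²) = 0.01039
Seepage velocity v = K·i/n = 17.0 × 0.01039 / 0.29 = 0.6091 m/day.
t = 250 / 0.6091 = 410.4 days.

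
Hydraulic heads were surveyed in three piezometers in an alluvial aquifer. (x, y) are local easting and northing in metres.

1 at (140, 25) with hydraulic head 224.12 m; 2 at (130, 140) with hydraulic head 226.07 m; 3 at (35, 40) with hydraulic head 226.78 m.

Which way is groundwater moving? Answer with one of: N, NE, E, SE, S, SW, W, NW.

Differences from 1: to 2 (Δx, Δy, Δh) = (-10, 115, +1.95); to 3 = (-105, 15, +2.66).
Determinant of the coordinate differences = (-10)·15 − (-105)·115 = 11925.
∂h/∂x = [(+1.95)·15 − (+2.66)·115] / 11925 = -0.02320
∂h/∂y = [(-10)·(+2.66) − (-105)·(+1.95)] / 11925 = +0.01494
Flow = −∇h = (+0.02320 east, -0.01494 north), which points southeast.

SE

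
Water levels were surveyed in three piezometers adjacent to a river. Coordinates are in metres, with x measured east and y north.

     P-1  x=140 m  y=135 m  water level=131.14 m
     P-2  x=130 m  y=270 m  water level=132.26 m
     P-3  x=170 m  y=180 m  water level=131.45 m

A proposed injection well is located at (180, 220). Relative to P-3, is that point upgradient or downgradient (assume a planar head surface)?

upgradient

With h = a·x + b·y + c and P-1 as origin, the differences give:
  (-10)·a + 135·b = +1.12
  30·a + 45·b = +0.31
Eliminate b (×45 and ×135, subtract): -4500·a = 8.550 → a = ∂h/∂x = -0.001900
Back-substitute: b = ∂h/∂y = +0.008156.
Head at (180, 220) = 131.14 + (-0.001900)·(40) + (+0.008156)·(85) = 131.76 m.
That is higher than the 131.45 m at P-3, so the point is upgradient.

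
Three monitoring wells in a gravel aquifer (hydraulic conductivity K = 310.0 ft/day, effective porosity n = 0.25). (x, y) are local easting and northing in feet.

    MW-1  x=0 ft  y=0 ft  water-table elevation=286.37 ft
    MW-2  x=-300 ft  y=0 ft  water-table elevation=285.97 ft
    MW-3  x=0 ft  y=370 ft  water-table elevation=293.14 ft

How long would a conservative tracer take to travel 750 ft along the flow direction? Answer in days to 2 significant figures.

33 days

∂h/∂x = (285.97 − 286.37) / (-300 − 0) = +0.001333
∂h/∂y = (293.14 − 286.37) / (370 − 0) = +0.01830
|∇h| = √(0.001333² + 0.01830²) = 0.01835
Seepage velocity v = K·i/n = 310.0 × 0.01835 / 0.25 = 22.75 ft/day.
t = 750 / 22.75 = 32.97 days.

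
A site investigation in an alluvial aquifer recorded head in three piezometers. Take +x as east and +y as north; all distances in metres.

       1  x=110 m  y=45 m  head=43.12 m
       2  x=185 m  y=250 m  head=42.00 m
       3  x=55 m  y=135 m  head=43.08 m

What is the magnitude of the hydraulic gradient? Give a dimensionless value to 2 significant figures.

0.0063

Taking 1 as reference: 2−1 = (75, 205, -1.12); 3−1 = (-55, 90, -0.04).
Determinant of the coordinate differences = 75·90 − (-55)·205 = 18025.
∂h/∂x = [(-1.12)·90 − (-0.04)·205] / 18025 = -0.005137
∂h/∂y = [75·(-0.04) − (-55)·(-1.12)] / 18025 = -0.003584
|∇h| = √(-0.005137² + -0.003584²) = 0.006264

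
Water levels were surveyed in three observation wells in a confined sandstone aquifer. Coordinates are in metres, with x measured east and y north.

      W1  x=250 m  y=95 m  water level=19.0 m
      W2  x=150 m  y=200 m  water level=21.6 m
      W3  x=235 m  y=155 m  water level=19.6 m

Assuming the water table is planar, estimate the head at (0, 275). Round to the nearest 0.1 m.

25.1 m

With h = a·x + b·y + c and W1 as origin, the differences give:
  (-100)·a + 105·b = +2.6
  (-15)·a + 60·b = +0.6
Eliminate b (×60 and ×105, subtract): -4425·a = 93.00 → a = ∂h/∂x = -0.02102
Back-substitute: b = ∂h/∂y = +0.004746.
h(0, 275) = 19.0 + (-0.02102)·(-250) + (+0.004746)·(180) = 19.0 +5.254 +0.854 = 25.108 m.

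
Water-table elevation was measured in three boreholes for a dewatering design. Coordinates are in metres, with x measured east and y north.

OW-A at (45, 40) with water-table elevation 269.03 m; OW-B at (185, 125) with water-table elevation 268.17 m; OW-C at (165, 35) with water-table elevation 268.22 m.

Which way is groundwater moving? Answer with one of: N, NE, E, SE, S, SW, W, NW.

E

Taking OW-A as reference: OW-B−OW-A = (140, 85, -0.86); OW-C−OW-A = (120, -5, -0.81).
Solve a·Δx + b·Δy = Δh: det = 140·(-5) − 120·85 = -10900.
∂h/∂x = [(-0.86)·(-5) − (-0.81)·85] / -10900 = -0.006711
∂h/∂y = [140·(-0.81) − 120·(-0.86)] / -10900 = +0.0009358
Flow = −∇h = (+0.006711 east, -0.0009358 north), which points east.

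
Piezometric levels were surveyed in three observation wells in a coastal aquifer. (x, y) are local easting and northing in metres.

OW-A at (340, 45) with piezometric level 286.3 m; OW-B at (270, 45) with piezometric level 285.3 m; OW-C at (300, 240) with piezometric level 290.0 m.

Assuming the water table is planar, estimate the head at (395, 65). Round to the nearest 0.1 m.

287.5 m

Taking OW-A as reference: OW-B−OW-A = (-70, 0, -1.0); OW-C−OW-A = (-40, 195, +3.7).
Solve a·Δx + b·Δy = Δh: det = (-70)·195 − (-40)·0 = -13650.
∂h/∂x = [(-1.0)·195 − (+3.7)·0] / -13650 = +0.01429
∂h/∂y = [(-70)·(+3.7) − (-40)·(-1.0)] / -13650 = +0.02190
h(395, 65) = 286.3 + (+0.01429)·(55) + (+0.02190)·(20) = 286.3 +0.786 +0.438 = 287.524 m.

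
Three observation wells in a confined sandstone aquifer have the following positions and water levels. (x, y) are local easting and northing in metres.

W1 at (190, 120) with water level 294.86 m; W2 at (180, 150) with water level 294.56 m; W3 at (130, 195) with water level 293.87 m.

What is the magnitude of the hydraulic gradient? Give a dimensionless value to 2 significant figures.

0.010

Three-point gradient (reference W1): Δ to W2 = (-10, 30, -0.30), Δ to W3 = (-60, 75, -0.99).
∂h/∂x = +0.006857, ∂h/∂y = -0.007714 (det = 1050).
|∇h| = √(0.006857² + -0.007714²) = 0.01032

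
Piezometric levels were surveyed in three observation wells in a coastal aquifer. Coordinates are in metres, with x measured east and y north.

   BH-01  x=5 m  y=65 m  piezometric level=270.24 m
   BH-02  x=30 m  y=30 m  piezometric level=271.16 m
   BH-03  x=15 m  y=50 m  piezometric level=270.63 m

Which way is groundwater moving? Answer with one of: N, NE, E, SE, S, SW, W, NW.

Taking BH-01 as reference: BH-02−BH-01 = (25, -35, +0.92); BH-03−BH-01 = (10, -15, +0.39).
Determinant of the coordinate differences = 25·(-15) − 10·(-35) = -25.
∂h/∂x = [(+0.92)·(-15) − (+0.39)·(-35)] / -25 = +0.006000
∂h/∂y = [25·(+0.39) − 10·(+0.92)] / -25 = -0.02200
Flow = −∇h = (-0.006000 east, +0.02200 north), which points north.

N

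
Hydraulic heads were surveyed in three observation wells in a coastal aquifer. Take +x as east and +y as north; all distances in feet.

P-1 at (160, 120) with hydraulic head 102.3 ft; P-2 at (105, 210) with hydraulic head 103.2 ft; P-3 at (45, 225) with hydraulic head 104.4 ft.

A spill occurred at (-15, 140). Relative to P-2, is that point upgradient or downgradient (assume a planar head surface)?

upgradient

Differences from P-1: to P-2 (Δx, Δy, Δh) = (-55, 90, +0.9); to P-3 = (-115, 105, +2.1).
Solve a·Δx + b·Δy = Δh: det = (-55)·105 − (-115)·90 = 4575.
∂h/∂x = [(+0.9)·105 − (+2.1)·90] / 4575 = -0.02066
∂h/∂y = [(-55)·(+2.1) − (-115)·(+0.9)] / 4575 = -0.002623
Head at (-15, 140) = 102.3 + (-0.02066)·(-175) + (-0.002623)·(20) = 105.86 ft.
That is higher than the 103.2 ft at P-2, so the point is upgradient.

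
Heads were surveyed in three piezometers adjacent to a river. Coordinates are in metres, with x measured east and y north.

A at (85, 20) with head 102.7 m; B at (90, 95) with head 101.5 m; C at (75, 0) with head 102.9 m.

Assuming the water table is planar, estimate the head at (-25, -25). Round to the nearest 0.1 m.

Taking A as reference: B−A = (5, 75, -1.2); C−A = (-10, -20, +0.2).
Solve a·Δx + b·Δy = Δh: det = 5·(-20) − (-10)·75 = 650.
∂h/∂x = [(-1.2)·(-20) − (+0.2)·75] / 650 = +0.01385
∂h/∂y = [5·(+0.2) − (-10)·(-1.2)] / 650 = -0.01692
h(-25, -25) = 102.7 + (+0.01385)·(-110) + (-0.01692)·(-45) = 102.7 -1.523 +0.762 = 101.938 m.

101.9 m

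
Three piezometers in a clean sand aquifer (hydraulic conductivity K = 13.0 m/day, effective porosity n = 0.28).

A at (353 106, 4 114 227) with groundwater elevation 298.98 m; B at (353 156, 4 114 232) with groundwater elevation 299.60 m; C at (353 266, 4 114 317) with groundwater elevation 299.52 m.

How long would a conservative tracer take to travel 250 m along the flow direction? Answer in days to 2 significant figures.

220 days

Differences from A: to B (Δx, Δy, Δh) = (50, 5, +0.62); to C = (160, 90, +0.54).
Determinant of the coordinate differences = 50·90 − 160·5 = 3700.
∂h/∂x = [(+0.62)·90 − (+0.54)·5] / 3700 = +0.01435
∂h/∂y = [50·(+0.54) − 160·(+0.62)] / 3700 = -0.01951
|∇h| = √(0.01435² + -0.01951²) = 0.02422
Seepage velocity v = K·i/n = 13.0 × 0.02422 / 0.28 = 1.124 m/day.
t = 250 / 1.124 = 222.4 days.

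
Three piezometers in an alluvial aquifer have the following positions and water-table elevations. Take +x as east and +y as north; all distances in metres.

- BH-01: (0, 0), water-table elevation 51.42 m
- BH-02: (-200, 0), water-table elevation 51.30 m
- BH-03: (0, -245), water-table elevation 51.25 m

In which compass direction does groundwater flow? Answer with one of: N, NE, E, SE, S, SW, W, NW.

SW

∂h/∂x = (51.30 − 51.42) / (-200 − 0) = +0.0006000
∂h/∂y = (51.25 − 51.42) / (-245 − 0) = +0.0006939
Flow = −∇h = (-0.0006000 east, -0.0006939 north), which points southwest.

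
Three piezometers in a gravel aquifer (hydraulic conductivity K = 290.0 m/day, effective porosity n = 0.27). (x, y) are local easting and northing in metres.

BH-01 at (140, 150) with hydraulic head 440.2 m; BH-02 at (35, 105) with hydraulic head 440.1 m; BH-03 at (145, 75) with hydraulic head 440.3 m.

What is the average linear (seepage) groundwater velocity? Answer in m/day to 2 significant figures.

2.1 m/day

Taking BH-01 as reference: BH-02−BH-01 = (-105, -45, -0.1); BH-03−BH-01 = (5, -75, +0.1).
Solve a·Δx + b·Δy = Δh: det = (-105)·(-75) − 5·(-45) = 8100.
∂h/∂x = [(-0.1)·(-75) − (+0.1)·(-45)] / 8100 = +0.001481
∂h/∂y = [(-105)·(+0.1) − 5·(-0.1)] / 8100 = -0.001235
|∇h| = √(0.001481² + -0.001235²) = 0.001928
Seepage velocity v = K·i/n = 290.0 × 0.001928 / 0.27 = 2.071 m/day.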